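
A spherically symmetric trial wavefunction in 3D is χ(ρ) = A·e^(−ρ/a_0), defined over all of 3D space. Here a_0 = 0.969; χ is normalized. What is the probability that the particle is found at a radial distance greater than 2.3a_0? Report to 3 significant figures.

Integrate the radial probability density 4πρ²|χ|² over ρ > 2.3a_0.
A² is fixed by ∫₀^∞ 4πρ²|χ|² dρ = 1, i.e. A² = (π·a_0^3)^(−1).
In terms of u = ρ/a_0 (A², 4π and the length scale all cancel between numerator and denominator), P = [∫_{2.3}^{∞} u^2·e^(-2·u) du] / [∫_{0}^{∞} u^2·e^(-2·u) du].
With ∫ u^2·e^(-2·u) du = -(2·u^2 + 2·u + 1)·e^(-2·u)/4 + C, the region integral is 809·e^(-23/5)/200 and the full one is 1/4.
This evaluates to P = 0.1626.

P ≈ 0.163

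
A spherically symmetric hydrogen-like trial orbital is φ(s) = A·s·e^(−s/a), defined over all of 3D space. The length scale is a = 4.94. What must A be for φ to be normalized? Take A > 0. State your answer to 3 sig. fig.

A ≈ 0.00601

Normalization requires ∫|φ|² 4πs² ds = 1, integrated from 0 to ∞.
(Spherical symmetry: dV = 4πs² ds.)
∫|φ|² 4πs² ds = A²·(3·π·a^5).
Setting this equal to 1 gives A² = 1/(3·π·a^5).
Substituting a = 4.94 gives A² = 0.00003607, so A = 0.006005.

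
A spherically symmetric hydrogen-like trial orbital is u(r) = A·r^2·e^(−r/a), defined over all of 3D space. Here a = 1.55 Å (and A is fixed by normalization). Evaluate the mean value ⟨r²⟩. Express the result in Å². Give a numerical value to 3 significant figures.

⟨r²⟩ = ∫ r^2 |u|² 4πr² dr over the full domain.
Using ∫₀^∞ rⁿ e^(−αr) dr = n!/αⁿ⁺¹, since the A² factors cancel between numerator and denominator, ⟨r²⟩ = 14·a^2.
With a = 1.55, ⟨r^2⟩ = 33.64.

⟨r^2⟩ ≈ 33.6 Å^2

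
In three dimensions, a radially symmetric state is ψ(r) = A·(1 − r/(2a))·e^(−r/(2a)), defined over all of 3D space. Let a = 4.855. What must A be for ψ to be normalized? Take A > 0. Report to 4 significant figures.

A ≈ 0.01865

We need A² ∫|f|² 4πr² dr = 1, taking the integral from 0 to ∞.
With ψ = A·(1 − r/(2a))·e^(−r/(2a)), the integral evaluates to A²·[8·π·a^3].
Setting this equal to 1 gives A² = 1/(8·π·a^3).
Plugging in a = 4.855 yields A = 0.018646.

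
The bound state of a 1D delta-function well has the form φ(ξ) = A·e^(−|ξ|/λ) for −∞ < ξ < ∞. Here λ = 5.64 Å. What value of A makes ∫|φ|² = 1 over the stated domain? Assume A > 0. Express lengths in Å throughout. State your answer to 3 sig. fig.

A ≈ 0.421 Å^(-1/2)

Normalization requires ∫|φ|² dξ = 1, integrated from −∞ to ∞.
Carrying out the integral gives A² · λ.
Hence A² = 1/[λ].
Substituting λ = 5.64 gives A² = 0.1773, so A = 0.4211.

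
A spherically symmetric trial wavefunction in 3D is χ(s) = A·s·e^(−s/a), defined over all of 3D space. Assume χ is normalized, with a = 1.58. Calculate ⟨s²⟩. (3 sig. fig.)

⟨s^2⟩ ≈ 18.7

The expectation value is the |χ|²-weighted average of s^2: ∫ s^2|χ|² 4πs² ds.
With ∫₀^∞ s^6 e^(−αs) ds = 6!/α^7, the ratio of the moment integral to the normalization integral gives ⟨s²⟩ = 15·a^2/2.
With a = 1.58, ⟨s^2⟩ = 18.72.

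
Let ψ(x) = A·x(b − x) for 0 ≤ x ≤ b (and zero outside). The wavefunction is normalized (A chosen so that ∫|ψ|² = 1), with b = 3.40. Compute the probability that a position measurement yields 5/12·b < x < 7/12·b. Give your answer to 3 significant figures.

The probability is P = ∫ |ψ|² dx over [5/12·b, 7/12·b].
Since A² = 1/(b^5/30), this is the region integral divided by the full normalization integral.
Let u = x/b; then A² and the length scale cancel, so P = ∫_{5/12}^{7/12} u^2·(1 - u)^2 du ÷ ∫_{0}^{1} u^2·(1 - u)^2 du.
With ∫ u^2·(1 - u)^2 du = u^3·(6·u^2 - 15·u + 10)/30 + C, the region integral is ≈ 0.010225 and the full one is 1/30.
The result is P = 0.3068.

P ≈ 0.307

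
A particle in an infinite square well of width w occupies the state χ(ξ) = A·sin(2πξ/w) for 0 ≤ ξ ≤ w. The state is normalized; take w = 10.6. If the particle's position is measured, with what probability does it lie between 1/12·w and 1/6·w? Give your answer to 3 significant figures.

P ≈ 0.0833

|χ|² is the probability density, so P = ∫_{1/12·w}^{1/6·w} |χ|² dξ.
The normalization integral ∫|χ|²dξ over the whole domain equals w/2·A², and A² cancels in the ratio.
In terms of u = ξ/w (A² and the length scale cancel between numerator and denominator), P = [∫_{1/12}^{1/6} sin(2·π·u)^2 du] / [∫_{0}^{1} sin(2·π·u)^2 du].
An antiderivative of sin(2·π·u)^2 is u/2 - sin(4·π·u)/(8·π); evaluating from 1/12 to 1/6 gives 1/24, while the full integral is 1/2.
The result is P = 1/12.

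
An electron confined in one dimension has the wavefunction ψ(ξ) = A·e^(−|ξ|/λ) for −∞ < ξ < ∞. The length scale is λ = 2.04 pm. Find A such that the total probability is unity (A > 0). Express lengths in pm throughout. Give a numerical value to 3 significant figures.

A ≈ 0.700 pm^(-1/2)

We need A² ∫|f|² dξ = 1, taking the integral from −∞ to ∞.
Recall ∫₀^∞ ξ^m e^(−ξ/β) dξ = m!·β^(m+1), carrying out the integral gives A² · λ.
Hence A² = 1/[λ].
Substituting λ = 2.04 gives A² = 0.4902, so A = 0.7001.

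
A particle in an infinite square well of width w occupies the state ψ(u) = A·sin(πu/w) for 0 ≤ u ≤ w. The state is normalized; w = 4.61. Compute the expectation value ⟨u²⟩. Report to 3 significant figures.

⟨u^2⟩ ≈ 6.01

⟨u²⟩ = ∫ u^2 |ψ|² du over the full domain.
With ∫₀^w sin²(nπu/w) du = w/2, since the A² factors cancel between numerator and denominator, ⟨u²⟩ = -w^2/(2·π^2) + w^2/3.
Putting w = 4.61 gives 6.007.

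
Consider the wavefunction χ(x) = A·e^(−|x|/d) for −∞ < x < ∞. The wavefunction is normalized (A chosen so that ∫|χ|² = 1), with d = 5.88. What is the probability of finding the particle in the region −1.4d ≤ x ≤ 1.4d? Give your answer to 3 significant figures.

P ≈ 0.939

P = ∫_{−1.4d}^{1.4d} |χ(x)|² dx.
Since A² = 1/(d), this is the region integral divided by the full normalization integral.
By symmetry take twice the x ≥ 0 contribution in numerator and denominator; the 2's cancel. Substituting u = x/d, A² and the length scale cancel in the ratio: P = ∫_{0}^{1.4} e^(-2·u) du / ∫_{0}^{∞} e^(-2·u) du.
With ∫ e^(-2·u) du = -e^(-2·u)/2 + C, the region integral is 1/2 - e^(-14/5)/2 and the full one is 1/2.
Taking the ratio, P = 0.9392.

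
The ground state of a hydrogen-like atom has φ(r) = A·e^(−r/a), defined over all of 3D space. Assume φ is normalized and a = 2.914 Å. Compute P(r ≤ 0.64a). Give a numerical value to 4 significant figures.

P = ∫ |φ|² 4πr² dr over r ≤ 0.64a.
A² is fixed by ∫₀^∞ 4πr²|φ|² dr = 1, i.e. A² = (π·a^3)^(−1).
Substituting u = r/a, A², 4π and the length scale all cancel in the ratio: P = ∫_{0}^{0.64} u^2·e^(-2·u) du / ∫_{0}^{∞} u^2·e^(-2·u) du.
An antiderivative of u^2·e^(-2·u) is -(2·u^2 + 2·u + 1)·e^(-2·u)/4; evaluating from 0 to 0.64 gives 1/4 - 1937·e^(-32/25)/2500, while the full integral is 1/4.
This evaluates to P = 0.13831.

P ≈ 0.1383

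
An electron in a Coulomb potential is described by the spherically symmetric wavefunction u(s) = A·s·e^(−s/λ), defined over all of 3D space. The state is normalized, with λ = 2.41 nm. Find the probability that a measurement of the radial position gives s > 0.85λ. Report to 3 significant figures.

With dV = 4πs²ds, the probability is ∫|u|² dV over s > 0.85λ.
Normalization gives A² = 1/(3·π·λ^5).
Let t = s/λ; then A², 4π and the length scale all cancel, so P = ∫_{0.85}^{∞} t^4·e^(-2·t) dt ÷ ∫_{0}^{∞} t^4·e^(-2·t) dt.
With ∫ t^4·e^(-2·t) dt = -(t^4/2 + t^3 + 3·t^2/2 + 3·t/2 + 3/4)·e^(-2·t) + C, the region integral is ≈ 0.72779 and the full one is 3/4.
Taking the ratio yields P = 0.9704.

P ≈ 0.970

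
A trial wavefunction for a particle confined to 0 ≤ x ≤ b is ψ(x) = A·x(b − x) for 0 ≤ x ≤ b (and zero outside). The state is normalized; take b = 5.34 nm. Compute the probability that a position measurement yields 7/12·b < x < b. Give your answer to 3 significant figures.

P = ∫_{7/12·b}^{b} |ψ(x)|² dx.
With A² fixed by ∫|ψ|² = 1, i.e. A² = (b^5/30)^(−1), substitute and integrate.
Substituting u = x/b, A² and the length scale cancel in the ratio: P = ∫_{7/12}^{1} u^2·(1 - u)^2 du / ∫_{0}^{1} u^2·(1 - u)^2 du.
An antiderivative of u^2·(1 - u)^2 is u^3·(6·u^2 - 15·u + 10)/30; evaluating from 7/12 to 1 gives ≈ 0.011554, while the full integral is 1/30.
Taking the ratio, P = 0.3466.

P ≈ 0.347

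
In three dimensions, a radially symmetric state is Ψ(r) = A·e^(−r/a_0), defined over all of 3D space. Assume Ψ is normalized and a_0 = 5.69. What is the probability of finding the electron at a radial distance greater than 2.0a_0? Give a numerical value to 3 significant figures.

P = ∫ |Ψ|² 4πr² dr over r > 2.0a_0.
Normalization gives A² = 1/(π·a_0^3).
In terms of u = r/a_0 (A², 4π and the length scale all cancel between numerator and denominator), P = [∫_{2.0}^{∞} u^2·e^(-2·u) du] / [∫_{0}^{∞} u^2·e^(-2·u) du].
An antiderivative of u^2·e^(-2·u) is -(2·u^2 + 2·u + 1)·e^(-2·u)/4; evaluating from 2.0 to ∞ gives 13·e^(-4)/4, while the full integral is 1/4.
This evaluates to P = 0.2381.

P ≈ 0.238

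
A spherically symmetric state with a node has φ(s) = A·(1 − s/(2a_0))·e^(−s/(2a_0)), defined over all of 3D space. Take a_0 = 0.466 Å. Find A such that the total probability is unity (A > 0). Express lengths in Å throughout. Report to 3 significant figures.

A ≈ 0.627 Å^(-3/2)

The normalization condition is ∫|φ|² 4πs² ds = 1 from 0 to ∞.
In 3D with spherical symmetry the volume element is 4πs² ds.
∫|φ|² 4πs² ds = A²·(8·π·a_0^3).
So A² = (8·π·a_0^3)^(−1).
With a_0 = 0.466: A² = 0.3932 and A = 0.6270.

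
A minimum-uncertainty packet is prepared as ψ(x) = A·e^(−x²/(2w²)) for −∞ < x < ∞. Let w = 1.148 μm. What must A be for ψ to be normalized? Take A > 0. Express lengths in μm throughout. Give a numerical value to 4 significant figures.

We need A² ∫|f|² dx = 1, taking the integral from −∞ to ∞.
With ψ = A·e^(−x²/(2w²)), the integral evaluates to A²·[√(π)·w].
Hence A² = 1/[√(π)·w].
Plugging in w = 1.148 yields A = 0.70104.

A ≈ 0.7010 μm^(-1/2)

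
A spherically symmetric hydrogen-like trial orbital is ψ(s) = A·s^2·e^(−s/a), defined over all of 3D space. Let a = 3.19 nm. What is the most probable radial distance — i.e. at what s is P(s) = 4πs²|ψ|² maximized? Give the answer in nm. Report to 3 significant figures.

Set d/ds [P(s) = 4πs²|ψ|²] = 0 and solve for s > 0.
This gives s = 3·a.
With a = 3.19, the most probable radial distance is 9.570 nm.

s ≈ 9.57 nm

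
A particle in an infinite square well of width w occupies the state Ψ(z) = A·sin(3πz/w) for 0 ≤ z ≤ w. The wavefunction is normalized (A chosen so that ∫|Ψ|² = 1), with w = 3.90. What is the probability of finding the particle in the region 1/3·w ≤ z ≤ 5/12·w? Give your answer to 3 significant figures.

P ≈ 0.0303

|Ψ|² is the probability density, so P = ∫_{1/3·w}^{5/12·w} |Ψ|² dz.
The normalization integral ∫|Ψ|²dz over the whole domain equals w/2·A², and A² cancels in the ratio.
Let u = z/w; then A² and the length scale cancel, so P = ∫_{1/3}^{5/12} sin(3·π·u)^2 du ÷ ∫_{0}^{1} sin(3·π·u)^2 du.
With ∫ sin(3·π·u)^2 du = u/2 - sin(6·π·u)/(12·π) + C, the region integral is 1/24 - 1/(12·π) and the full one is 1/2.
This works out to P = (-2 + π)/(12·π).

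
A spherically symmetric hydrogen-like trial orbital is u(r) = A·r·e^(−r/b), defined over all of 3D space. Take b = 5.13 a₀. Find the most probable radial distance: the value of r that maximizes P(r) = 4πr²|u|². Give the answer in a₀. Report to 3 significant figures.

r ≈ 10.3 a₀

The maximum of P(r) = 4πr²|u|² occurs where its derivative vanishes.
This gives r = 2·b.
With b = 5.13, the most probable radial distance is 10.26 a₀.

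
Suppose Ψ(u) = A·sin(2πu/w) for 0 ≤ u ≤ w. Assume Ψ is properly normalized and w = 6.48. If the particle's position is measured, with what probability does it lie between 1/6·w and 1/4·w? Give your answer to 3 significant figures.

P ≈ 0.152

|Ψ|² is the probability density, so P = ∫_{1/6·w}^{1/4·w} |Ψ|² du.
The normalization integral ∫|Ψ|²du over the whole domain equals w/2·A², and A² cancels in the ratio.
Let t = u/w; then A² and the length scale cancel, so P = ∫_{1/6}^{1/4} sin(2·π·t)^2 dt ÷ ∫_{0}^{1} sin(2·π·t)^2 dt.
With ∫ sin(2·π·t)^2 dt = t/2 - sin(4·π·t)/(8·π) + C, the region integral is √(3)/(16·π) + 1/24 and the full one is 1/2.
This works out to P = (√(3)/8 + π/12)/π.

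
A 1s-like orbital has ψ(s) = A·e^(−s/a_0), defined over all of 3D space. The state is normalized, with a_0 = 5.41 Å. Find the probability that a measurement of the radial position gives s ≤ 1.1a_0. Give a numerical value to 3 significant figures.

P ≈ 0.377

Integrate the radial probability density 4πs²|ψ|² over s ≤ 1.1a_0.
Normalization gives A² = 1/(π·a_0^3).
Substituting u = s/a_0, A², 4π and the length scale all cancel in the ratio: P = ∫_{0}^{1.1} u^2·e^(-2·u) du / ∫_{0}^{∞} u^2·e^(-2·u) du.
With ∫ u^2·e^(-2·u) du = -(2·u^2 + 2·u + 1)·e^(-2·u)/4 + C, the region integral is 1/4 - 281·e^(-11/5)/200 and the full one is 1/4.
This evaluates to P = 0.3773.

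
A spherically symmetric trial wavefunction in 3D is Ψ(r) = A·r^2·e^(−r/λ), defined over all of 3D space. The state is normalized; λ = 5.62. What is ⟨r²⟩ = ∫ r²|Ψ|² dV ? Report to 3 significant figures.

By definition ⟨r²⟩ = ∫ r^2 |Ψ(r)|² 4πr² dr.
Evaluating both integrals, ⟨r²⟩ = 14·λ^2.
With λ = 5.62, ⟨r^2⟩ = 442.2.

⟨r^2⟩ ≈ 442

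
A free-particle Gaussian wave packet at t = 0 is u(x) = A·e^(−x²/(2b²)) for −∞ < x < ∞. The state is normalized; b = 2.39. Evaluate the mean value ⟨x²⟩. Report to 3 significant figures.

⟨x^2⟩ ≈ 2.86

By definition ⟨x²⟩ = ∫ x^2 |u(x)|² dx.
Using the Gaussian integral ∫_{−∞}^{∞} e^(−αx²) dx = √(π/α), evaluating both integrals, ⟨x²⟩ = b^2/2.
With b = 2.39, ⟨x^2⟩ = 2.856.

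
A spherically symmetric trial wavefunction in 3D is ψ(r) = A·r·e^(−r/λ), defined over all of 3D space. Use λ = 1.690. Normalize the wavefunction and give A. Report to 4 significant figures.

The normalization condition is ∫|ψ|² 4πr² dr = 1 from 0 to ∞.
The angular integral contributes 4π, leaving ∫₀^∞ r²|ψ|² dr.
With ∫₀^∞ r^4 e^(−αr) dr = 4!/α^5, carrying out the integral gives A² · 3·π·λ^5.
Plugging in λ = 1.690 yields A = 0.087730.

A ≈ 0.08773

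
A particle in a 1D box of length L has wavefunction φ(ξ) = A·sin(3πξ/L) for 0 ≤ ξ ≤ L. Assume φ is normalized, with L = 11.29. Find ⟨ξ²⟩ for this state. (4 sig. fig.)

⟨ξ^2⟩ ≈ 41.77

⟨ξ²⟩ = ∫ ξ^2 |φ|² dξ over the full domain.
The ratio of the moment integral to the normalization integral gives ⟨ξ²⟩ = -L^2/(18·π^2) + L^2/3.
Putting L = 11.29 gives 41.771.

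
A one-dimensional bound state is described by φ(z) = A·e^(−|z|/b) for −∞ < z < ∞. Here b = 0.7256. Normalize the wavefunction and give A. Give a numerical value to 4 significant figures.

A ≈ 1.174

Normalization requires ∫|φ|² dz = 1, integrated from −∞ to ∞.
Carrying out the integral gives A² · b.
Plugging in b = 0.7256 yields A = 1.1740.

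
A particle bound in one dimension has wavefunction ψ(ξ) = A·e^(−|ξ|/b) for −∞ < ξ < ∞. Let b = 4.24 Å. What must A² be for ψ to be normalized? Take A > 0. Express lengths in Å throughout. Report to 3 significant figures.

A^2 ≈ 0.236 Å^(-1)

Require ∫ |ψ|² dξ = 1 over the whole domain.
Using ∫₀^∞ ξⁿ e^(−αξ) dξ = n!/αⁿ⁺¹, with ψ = A·e^(−|ξ|/b), the integral evaluates to A²·[b].
With b = 4.24: A² = 0.2358 and A = 0.4856.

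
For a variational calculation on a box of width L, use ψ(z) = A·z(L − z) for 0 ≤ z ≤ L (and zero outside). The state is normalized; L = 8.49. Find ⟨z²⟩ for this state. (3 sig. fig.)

⟨z^2⟩ ≈ 20.6

By definition ⟨z²⟩ = ∫ z^2 |ψ(z)|² dz.
Expanding the polynomial and integrating term by term, since the A² factors cancel between numerator and denominator, ⟨z²⟩ = 2·L^2/7.
Putting L = 8.49 gives 20.59.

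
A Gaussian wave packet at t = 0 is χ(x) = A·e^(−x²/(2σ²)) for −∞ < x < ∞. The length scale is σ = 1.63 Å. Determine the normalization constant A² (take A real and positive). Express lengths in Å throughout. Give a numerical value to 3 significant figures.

Normalization requires ∫|χ|² dx = 1, integrated from −∞ to ∞.
∫|χ|² dx = A²·(√(π)·σ).
Plugging in σ = 1.63 yields A = 0.5883.

A^2 ≈ 0.346 Å^(-1)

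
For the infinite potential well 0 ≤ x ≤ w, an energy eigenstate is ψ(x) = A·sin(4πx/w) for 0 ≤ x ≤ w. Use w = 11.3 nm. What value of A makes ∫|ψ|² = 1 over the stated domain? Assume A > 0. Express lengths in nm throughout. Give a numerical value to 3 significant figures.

We need A² ∫|f|² dx = 1, taking the integral from 0 to w.
With ψ = A·sin(4πx/w), the integral evaluates to A²·[w/2].
Setting this equal to 1 gives A² = 1/(w/2).
With w = 11.3: A² = 0.1770 and A = 0.4207.

A ≈ 0.421 nm^(-1/2)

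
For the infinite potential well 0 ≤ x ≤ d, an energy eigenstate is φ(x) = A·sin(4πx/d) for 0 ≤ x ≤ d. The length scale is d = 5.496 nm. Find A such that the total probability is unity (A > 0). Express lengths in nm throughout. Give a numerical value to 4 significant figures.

A ≈ 0.6032 nm^(-1/2)

We need A² ∫|f|² dx = 1, taking the integral from 0 to d.
The integral (without the A² prefactor) comes out to d/2.
Plugging in d = 5.496 yields A = 0.60324.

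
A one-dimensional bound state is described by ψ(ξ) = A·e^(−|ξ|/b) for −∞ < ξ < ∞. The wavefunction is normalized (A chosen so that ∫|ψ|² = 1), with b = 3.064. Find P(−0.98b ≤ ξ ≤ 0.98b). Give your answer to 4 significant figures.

P ≈ 0.8591

P = ∫_{−0.98b}^{0.98b} |ψ(ξ)|² dξ.
With A² fixed by ∫|ψ|² = 1, i.e. A² = (b)^(−1), substitute and integrate.
Both integrals are even about ξ = 0, so only the ξ ≥ 0 halves are needed (the factors of 2 cancel). Substituting u = ξ/b, A² and the length scale cancel in the ratio: P = ∫_{0}^{0.98} e^(-2·u) du / ∫_{0}^{∞} e^(-2·u) du.
An antiderivative of e^(-2·u) is -e^(-2·u)/2; evaluating from 0 to 0.98 gives 1/2 - e^(-49/25)/2, while the full integral is 1/2.
Taking the ratio, P = 0.85914.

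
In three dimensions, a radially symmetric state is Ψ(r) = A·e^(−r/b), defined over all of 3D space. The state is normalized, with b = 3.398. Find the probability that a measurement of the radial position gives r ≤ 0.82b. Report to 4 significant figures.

With dV = 4πr²dr, the probability is ∫|Ψ|² dV over r ≤ 0.82b.
The full normalization integral is A²·[π·b^3] = 1, fixing A².
Substituting u = r/b, A², 4π and the length scale all cancel in the ratio: P = ∫_{0}^{0.82} u^2·e^(-2·u) du / ∫_{0}^{∞} u^2·e^(-2·u) du.
Using ∫ u^2·e^(-2·u) du = -(2·u^2 + 2·u + 1)·e^(-2·u)/4, the numerator is 1/4 - 4981·e^(-41/25)/5000 and the denominator is 1/4.
The region integral divided by the full integral gives P = 0.22703.

P ≈ 0.2270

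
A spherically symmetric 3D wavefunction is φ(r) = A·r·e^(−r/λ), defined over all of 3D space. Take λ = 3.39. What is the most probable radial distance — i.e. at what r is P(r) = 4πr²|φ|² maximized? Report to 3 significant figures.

r ≈ 6.78

The maximum of P(r) = 4πr²|φ|² occurs where its derivative vanishes.
Solving yields r = 2·λ.
With λ = 3.39, the most probable radial distance is 6.780.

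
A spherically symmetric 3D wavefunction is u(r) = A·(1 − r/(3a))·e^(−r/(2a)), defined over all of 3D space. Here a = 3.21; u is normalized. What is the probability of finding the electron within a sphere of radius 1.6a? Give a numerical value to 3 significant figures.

Integrate the radial probability density 4πr²|u|² over r ≤ 1.6a.
The full normalization integral is A²·[8·π·a^3/3] = 1, fixing A².
Let t = r/a; then A², 4π and the length scale all cancel, so P = ∫_{0}^{1.6} t^2·(1 - t/3)^2·e^(-t) dt ÷ ∫_{0}^{∞} t^2·(1 - t/3)^2·e^(-t) dt.
Using ∫ t^2·(1 - t/3)^2·e^(-t) dt = (-t^4 + 2·t^3 - 3·t^2 - 6·t - 6)·e^(-t)/9, the numerator is ≈ 0.18118 and the denominator is 2/3.
The region integral divided by the full integral gives P = 0.2718.

P ≈ 0.272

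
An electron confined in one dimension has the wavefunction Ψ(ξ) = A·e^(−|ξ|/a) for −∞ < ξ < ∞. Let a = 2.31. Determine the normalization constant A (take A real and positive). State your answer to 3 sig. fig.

A ≈ 0.658

Normalization requires ∫|Ψ|² dξ = 1, integrated from −∞ to ∞.
∫|Ψ|² dξ = A²·(a).
Hence A² = 1/[a].
Plugging in a = 2.31 yields A = 0.6580.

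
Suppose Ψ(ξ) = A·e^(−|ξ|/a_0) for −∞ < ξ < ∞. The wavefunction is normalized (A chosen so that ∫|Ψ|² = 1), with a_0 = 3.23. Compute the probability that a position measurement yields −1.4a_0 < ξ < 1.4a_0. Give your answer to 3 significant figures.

|Ψ|² is the probability density, so P = ∫_{−1.4a_0}^{1.4a_0} |Ψ|² dξ.
With A² fixed by ∫|Ψ|² = 1, i.e. A² = (a_0)^(−1), substitute and integrate.
By symmetry take twice the ξ ≥ 0 contribution in numerator and denominator; the 2's cancel. Substituting u = ξ/a_0, A² and the length scale cancel in the ratio: P = ∫_{0}^{1.4} e^(-2·u) du / ∫_{0}^{∞} e^(-2·u) du.
With ∫ e^(-2·u) du = -e^(-2·u)/2 + C, the region integral is 1/2 - e^(-14/5)/2 and the full one is 1/2.
This works out to P = 0.9392.

P ≈ 0.939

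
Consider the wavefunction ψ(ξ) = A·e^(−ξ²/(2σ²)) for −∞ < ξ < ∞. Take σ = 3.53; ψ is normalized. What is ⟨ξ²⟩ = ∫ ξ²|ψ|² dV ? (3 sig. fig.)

⟨ξ²⟩ = ∫ ξ^2 |ψ|² dξ over the full domain.
Using the Gaussian integral ∫_{−∞}^{∞} e^(−αξ²) dξ = √(π/α), since the A² factors cancel between numerator and denominator, ⟨ξ²⟩ = σ^2/2.
Putting σ = 3.53 gives 6.230.

⟨ξ^2⟩ ≈ 6.23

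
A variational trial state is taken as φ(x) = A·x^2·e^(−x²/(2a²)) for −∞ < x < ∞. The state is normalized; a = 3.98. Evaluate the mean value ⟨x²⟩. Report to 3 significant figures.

⟨x^2⟩ ≈ 39.6

By definition ⟨x²⟩ = ∫ x^2 |φ(x)|² dx.
The ratio of the moment integral to the normalization integral gives ⟨x²⟩ = 5·a^2/2.
With a = 3.98, ⟨x^2⟩ = 39.60.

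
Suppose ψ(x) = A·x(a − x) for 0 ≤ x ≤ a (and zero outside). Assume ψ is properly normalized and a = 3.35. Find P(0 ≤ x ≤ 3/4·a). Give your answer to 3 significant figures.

P ≈ 0.896

|ψ|² is the probability density, so P = ∫_{0}^{3/4·a} |ψ|² dx.
The normalization integral ∫|ψ|²dx over the whole domain equals a^5/30·A², and A² cancels in the ratio.
In terms of u = x/a (A² and the length scale cancel between numerator and denominator), P = [∫_{0}^{3/4} u^2·(1 - u)^2 du] / [∫_{0}^{1} u^2·(1 - u)^2 du].
With ∫ u^2·(1 - u)^2 du = u^3·(6·u^2 - 15·u + 10)/30 + C, the region integral is 153/5120 and the full one is 1/30.
Evaluating gives P = 459/512.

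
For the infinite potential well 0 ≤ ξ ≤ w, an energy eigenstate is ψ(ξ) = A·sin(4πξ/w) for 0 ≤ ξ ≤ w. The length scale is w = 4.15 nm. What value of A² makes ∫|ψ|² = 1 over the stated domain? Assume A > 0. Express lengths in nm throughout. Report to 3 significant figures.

The normalization condition is ∫|ψ|² dξ = 1 from 0 to w.
Carrying out the integral gives A² · w/2.
Setting this equal to 1 gives A² = 1/(w/2).
Plugging in w = 4.15 yields A = 0.6942.

A^2 ≈ 0.482 nm^(-1)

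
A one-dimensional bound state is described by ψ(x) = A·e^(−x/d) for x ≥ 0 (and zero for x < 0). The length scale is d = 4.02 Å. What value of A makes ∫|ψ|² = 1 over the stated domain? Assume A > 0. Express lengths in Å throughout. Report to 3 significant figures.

A ≈ 0.705 Å^(-1/2)

We need A² ∫|f|² dx = 1, taking the integral from 0 to ∞.
∫|ψ|² dx = A²·(d/2).
Setting this equal to 1 gives A² = 1/(d/2).
Plugging in d = 4.02 yields A = 0.7053.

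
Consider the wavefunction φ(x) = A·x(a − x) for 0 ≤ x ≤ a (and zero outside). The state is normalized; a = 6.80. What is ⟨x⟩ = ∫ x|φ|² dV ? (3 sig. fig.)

The expectation value is the |φ|²-weighted average of x: ∫ x|φ|² dx.
Expanding the polynomial and integrating term by term, since the A² factors cancel between numerator and denominator, ⟨x⟩ = a/2.
With a = 6.80, ⟨x⟩ = 3.400.

⟨x⟩ ≈ 3.40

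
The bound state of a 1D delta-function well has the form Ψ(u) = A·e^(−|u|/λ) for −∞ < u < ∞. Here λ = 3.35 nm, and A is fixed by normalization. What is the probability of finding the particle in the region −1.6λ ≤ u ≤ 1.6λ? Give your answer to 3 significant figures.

P ≈ 0.959

The probability is P = ∫ |Ψ|² du over [−1.6λ, 1.6λ].
Since A² = 1/(λ), this is the region integral divided by the full normalization integral.
Both integrals are even about u = 0, so only the u ≥ 0 halves are needed (the factors of 2 cancel). In terms of t = u/λ (A² and the length scale cancel between numerator and denominator), P = [∫_{0}^{1.6} e^(-2·t) dt] / [∫_{0}^{∞} e^(-2·t) dt].
An antiderivative of e^(-2·t) is -e^(-2·t)/2; evaluating from 0 to 1.6 gives 1/2 - e^(-16/5)/2, while the full integral is 1/2.
Evaluating gives P = 0.9592.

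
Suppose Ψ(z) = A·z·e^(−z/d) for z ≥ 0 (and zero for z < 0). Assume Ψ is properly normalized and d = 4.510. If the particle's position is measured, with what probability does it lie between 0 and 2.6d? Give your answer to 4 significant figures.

|Ψ|² is the probability density, so P = ∫_{0}^{2.6d} |Ψ|² dz.
Since A² = 1/(d^3/4), this is the region integral divided by the full normalization integral.
Let u = z/d; then A² and the length scale cancel, so P = ∫_{0}^{2.6} u^2·e^(-2·u) du ÷ ∫_{0}^{∞} u^2·e^(-2·u) du.
Using ∫ u^2·e^(-2·u) du = -(2·u^2 + 2·u + 1)·e^(-2·u)/4, the numerator is 1/4 - 493·e^(-26/5)/100 and the denominator is 1/4.
This works out to P = 0.89121.

P ≈ 0.8912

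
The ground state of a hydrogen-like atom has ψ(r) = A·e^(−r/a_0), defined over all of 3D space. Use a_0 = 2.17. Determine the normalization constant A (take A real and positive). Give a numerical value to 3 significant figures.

A ≈ 0.176

Require ∫ |ψ|² 4πr² dr = 1 over the whole domain.
In 3D with spherical symmetry the volume element is 4πr² dr.
With ∫₀^∞ r^2 e^(−αr) dr = 2!/α^3, the integral (without the A² prefactor) comes out to π·a_0^3.
Setting this equal to 1 gives A² = 1/(π·a_0^3).
With a_0 = 2.17: A² = 0.03115 and A = 0.1765.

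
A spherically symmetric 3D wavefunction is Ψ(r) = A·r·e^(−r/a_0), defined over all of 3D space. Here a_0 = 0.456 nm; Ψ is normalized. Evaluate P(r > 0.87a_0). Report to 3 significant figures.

P ≈ 0.968

With dV = 4πr²dr, the probability is ∫|Ψ|² dV over r > 0.87a_0.
Normalization gives A² = 1/(3·π·a_0^5).
In terms of u = r/a_0 (A², 4π and the length scale all cancel between numerator and denominator), P = [∫_{0.87}^{∞} u^4·e^(-2·u) du] / [∫_{0}^{∞} u^4·e^(-2·u) du].
An antiderivative of u^4·e^(-2·u) is -(u^4/2 + u^3 + 3·u^2/2 + 3·u/2 + 3/4)·e^(-2·u); evaluating from 0.87 to ∞ gives ≈ 0.72583, while the full integral is 3/4.
This evaluates to P = 0.9678.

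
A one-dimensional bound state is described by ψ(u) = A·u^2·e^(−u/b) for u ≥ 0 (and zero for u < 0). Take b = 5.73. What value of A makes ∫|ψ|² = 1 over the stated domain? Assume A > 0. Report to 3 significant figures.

A ≈ 0.0147

Require ∫ |ψ|² du = 1 over the whole domain.
The integral (without the A² prefactor) comes out to 3·b^5/4.
Hence A² = 1/[3·b^5/4].
With b = 5.73: A² = 0.0002159 and A = 0.01469.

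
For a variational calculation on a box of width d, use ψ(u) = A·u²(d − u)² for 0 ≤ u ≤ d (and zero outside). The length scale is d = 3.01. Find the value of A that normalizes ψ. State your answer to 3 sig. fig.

Require ∫ |ψ|² du = 1 over the whole domain.
Expanding the polynomial and integrating term by term, ∫|ψ|² du = A²·(d^9/630).
With d = 3.01: A² = 0.03106 and A = 0.1762.

A ≈ 0.176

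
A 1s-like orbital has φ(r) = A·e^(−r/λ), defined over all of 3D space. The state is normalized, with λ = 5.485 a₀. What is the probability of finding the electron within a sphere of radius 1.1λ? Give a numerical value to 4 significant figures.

P ≈ 0.3773

Integrate the radial probability density 4πr²|φ|² over r ≤ 1.1λ.
A² is fixed by ∫₀^∞ 4πr²|φ|² dr = 1, i.e. A² = (π·λ^3)^(−1).
Substituting u = r/λ, A², 4π and the length scale all cancel in the ratio: P = ∫_{0}^{1.1} u^2·e^(-2·u) du / ∫_{0}^{∞} u^2·e^(-2·u) du.
With ∫ u^2·e^(-2·u) du = -(2·u^2 + 2·u + 1)·e^(-2·u)/4 + C, the region integral is 1/4 - 281·e^(-11/5)/200 and the full one is 1/4.
This evaluates to P = 0.37729.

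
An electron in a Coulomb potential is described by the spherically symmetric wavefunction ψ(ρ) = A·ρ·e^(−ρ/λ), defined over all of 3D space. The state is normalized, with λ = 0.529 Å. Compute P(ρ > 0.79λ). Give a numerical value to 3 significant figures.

P ≈ 0.977

P = ∫ |ψ|² 4πρ² dρ over ρ > 0.79λ.
A² is fixed by ∫₀^∞ 4πρ²|ψ|² dρ = 1, i.e. A² = (3·π·λ^5)^(−1).
In terms of u = ρ/λ (A², 4π and the length scale all cancel between numerator and denominator), P = [∫_{0.79}^{∞} u^4·e^(-2·u) du] / [∫_{0}^{∞} u^4·e^(-2·u) du].
With ∫ u^4·e^(-2·u) du = -(u^4/2 + u^3 + 3·u^2/2 + 3·u/2 + 3/4)·e^(-2·u) + C, the region integral is ≈ 0.73305 and the full one is 3/4.
This evaluates to P = 0.9774.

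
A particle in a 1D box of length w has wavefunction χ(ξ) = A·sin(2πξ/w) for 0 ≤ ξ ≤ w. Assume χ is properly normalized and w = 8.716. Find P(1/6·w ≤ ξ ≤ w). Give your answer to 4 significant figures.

P ≈ 0.9022

|χ|² is the probability density, so P = ∫_{1/6·w}^{w} |χ|² dξ.
The normalization integral ∫|χ|²dξ over the whole domain equals w/2·A², and A² cancels in the ratio.
In terms of u = ξ/w (A² and the length scale cancel between numerator and denominator), P = [∫_{1/6}^{1} sin(2·π·u)^2 du] / [∫_{0}^{1} sin(2·π·u)^2 du].
An antiderivative of sin(2·π·u)^2 is u/2 - sin(4·π·u)/(8·π); evaluating from 1/6 to 1 gives √(3)/(16·π) + 5/12, while the full integral is 1/2.
Taking the ratio, P = √(3)/(8·π) + 5/6.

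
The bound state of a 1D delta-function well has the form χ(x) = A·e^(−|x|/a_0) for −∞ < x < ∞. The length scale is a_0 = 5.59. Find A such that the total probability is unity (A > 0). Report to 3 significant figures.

A ≈ 0.423

We need A² ∫|f|² dx = 1, taking the integral from −∞ to ∞.
∫|χ|² dx = A²·(a_0).
Plugging in a_0 = 5.59 yields A = 0.4230.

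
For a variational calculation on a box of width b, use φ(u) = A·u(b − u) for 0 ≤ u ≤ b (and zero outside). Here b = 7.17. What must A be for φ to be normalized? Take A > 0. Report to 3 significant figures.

A ≈ 0.0398

We need A² ∫|f|² du = 1, taking the integral from 0 to b.
The integral (without the A² prefactor) comes out to b^5/30.
Setting this equal to 1 gives A² = 1/(b^5/30).
With b = 7.17: A² = 0.001583 and A = 0.03979.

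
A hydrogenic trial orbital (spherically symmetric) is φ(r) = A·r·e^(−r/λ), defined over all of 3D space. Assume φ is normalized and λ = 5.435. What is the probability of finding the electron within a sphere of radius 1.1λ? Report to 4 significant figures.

P ≈ 0.07250

P = ∫ |φ|² 4πr² dr over r ≤ 1.1λ.
The full normalization integral is A²·[3·π·λ^5] = 1, fixing A².
In terms of u = r/λ (A², 4π and the length scale all cancel between numerator and denominator), P = [∫_{0}^{1.1} u^4·e^(-2·u) du] / [∫_{0}^{∞} u^4·e^(-2·u) du].
With ∫ u^4·e^(-2·u) du = -(u^4/2 + u^3 + 3·u^2/2 + 3·u/2 + 3/4)·e^(-2·u) + C, the region integral is ≈ 0.0543722 and the full one is 3/4.
This evaluates to P = 0.072496.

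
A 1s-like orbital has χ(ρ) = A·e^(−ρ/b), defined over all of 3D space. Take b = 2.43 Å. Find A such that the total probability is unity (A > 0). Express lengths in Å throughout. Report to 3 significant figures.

A ≈ 0.149 Å^(-3/2)

We need A² ∫|f|² 4πρ² dρ = 1, taking the integral from 0 to ∞.
In 3D with spherical symmetry the volume element is 4πρ² dρ.
The integral (without the A² prefactor) comes out to π·b^3.
With b = 2.43: A² = 0.02218 and A = 0.1489.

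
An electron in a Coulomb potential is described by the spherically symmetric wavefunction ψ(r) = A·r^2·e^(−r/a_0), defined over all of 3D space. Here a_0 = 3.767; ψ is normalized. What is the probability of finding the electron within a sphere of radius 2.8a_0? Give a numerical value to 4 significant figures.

P ≈ 0.3297

With dV = 4πr²dr, the probability is ∫|ψ|² dV over r ≤ 2.8a_0.
The full normalization integral is A²·[45·π·a_0^7/2] = 1, fixing A².
Substituting u = r/a_0, A², 4π and the length scale all cancel in the ratio: P = ∫_{0}^{2.8} u^6·e^(-2·u) du / ∫_{0}^{∞} u^6·e^(-2·u) du.
With ∫ u^6·e^(-2·u) du = -(4·u^6 + 12·u^5 + 30·u^4 + 60·u^3 + 90·u^2 + 90·u + 45)·e^(-2·u)/8 + C, the region integral is ≈ 1.85480 and the full one is 45/8.
This evaluates to P = 0.32974.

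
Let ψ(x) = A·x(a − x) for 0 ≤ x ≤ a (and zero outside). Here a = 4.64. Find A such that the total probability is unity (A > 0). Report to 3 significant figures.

A ≈ 0.118

We need A² ∫|f|² dx = 1, taking the integral from 0 to a.
Expanding the polynomial and integrating term by term, ∫|ψ|² dx = A²·(a^5/30).
Plugging in a = 4.64 yields A = 0.1181.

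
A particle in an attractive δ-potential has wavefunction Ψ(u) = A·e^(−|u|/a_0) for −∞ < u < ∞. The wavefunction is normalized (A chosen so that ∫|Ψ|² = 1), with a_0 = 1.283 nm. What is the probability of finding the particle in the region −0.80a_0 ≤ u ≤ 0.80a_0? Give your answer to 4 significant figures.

The probability is P = ∫ |Ψ|² du over [−0.80a_0, 0.80a_0].
With A² fixed by ∫|Ψ|² = 1, i.e. A² = (a_0)^(−1), substitute and integrate.
By symmetry take twice the u ≥ 0 contribution in numerator and denominator; the 2's cancel. In terms of t = u/a_0 (A² and the length scale cancel between numerator and denominator), P = [∫_{0}^{0.80} e^(-2·t) dt] / [∫_{0}^{∞} e^(-2·t) dt].
Using ∫ e^(-2·t) dt = -e^(-2·t)/2, the numerator is 1/2 - e^(-8/5)/2 and the denominator is 1/2.
This works out to P = 0.79810.

P ≈ 0.7981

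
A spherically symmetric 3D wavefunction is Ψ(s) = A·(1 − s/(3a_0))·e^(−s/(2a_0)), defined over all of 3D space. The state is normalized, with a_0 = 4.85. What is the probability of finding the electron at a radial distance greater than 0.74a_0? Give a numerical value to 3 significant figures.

P ≈ 0.920

With dV = 4πs²ds, the probability is ∫|Ψ|² dV over s > 0.74a_0.
The full normalization integral is A²·[8·π·a_0^3/3] = 1, fixing A².
Substituting u = s/a_0, A², 4π and the length scale all cancel in the ratio: P = ∫_{0.74}^{∞} u^2·(1 - u/3)^2·e^(-u) du / ∫_{0}^{∞} u^2·(1 - u/3)^2·e^(-u) du.
An antiderivative of u^2·(1 - u/3)^2·e^(-u) is (-u^4 + 2·u^3 - 3·u^2 - 6·u - 6)·e^(-u)/9; evaluating from 0.74 to ∞ gives ≈ 0.61347, while the full integral is 2/3.
Taking the ratio yields P = 0.9202.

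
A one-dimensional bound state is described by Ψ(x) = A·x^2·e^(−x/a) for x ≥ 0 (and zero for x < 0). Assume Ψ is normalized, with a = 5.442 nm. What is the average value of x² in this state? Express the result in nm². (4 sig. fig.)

The expectation value is the |Ψ|²-weighted average of x^2: ∫ x^2|Ψ|² dx.
The ratio of the moment integral to the normalization integral gives ⟨x²⟩ = 15·a^2/2.
Putting a = 5.442 gives 222.12.

⟨x^2⟩ ≈ 222.1 nm^2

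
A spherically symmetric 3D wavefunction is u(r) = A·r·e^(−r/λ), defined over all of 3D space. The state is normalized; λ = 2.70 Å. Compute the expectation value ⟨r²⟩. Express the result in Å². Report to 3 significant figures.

By definition ⟨r²⟩ = ∫ r^2 |u(r)|² 4πr² dr.
Using ∫₀^∞ rⁿ e^(−αr) dr = n!/αⁿ⁺¹, evaluating both integrals, ⟨r²⟩ = 15·λ^2/2.
With λ = 2.70, ⟨r^2⟩ = 54.68.

⟨r^2⟩ ≈ 54.7 Å^2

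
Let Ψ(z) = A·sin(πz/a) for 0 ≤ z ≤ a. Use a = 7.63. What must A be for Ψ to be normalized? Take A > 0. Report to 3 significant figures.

Require ∫ |Ψ|² dz = 1 over the whole domain.
Carrying out the integral gives A² · a/2.
Hence A² = 1/[a/2].
With a = 7.63: A² = 0.2621 and A = 0.5120.

A ≈ 0.512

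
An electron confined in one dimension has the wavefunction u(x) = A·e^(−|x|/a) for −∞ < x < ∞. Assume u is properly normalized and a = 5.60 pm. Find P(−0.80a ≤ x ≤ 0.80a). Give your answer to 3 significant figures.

P ≈ 0.798

|u|² is the probability density, so P = ∫_{−0.80a}^{0.80a} |u|² dx.
The normalization integral ∫|u|²dx over the whole domain equals a·A², and A² cancels in the ratio.
By symmetry take twice the x ≥ 0 contribution in numerator and denominator; the 2's cancel. In terms of t = x/a (A² and the length scale cancel between numerator and denominator), P = [∫_{0}^{0.80} e^(-2·t) dt] / [∫_{0}^{∞} e^(-2·t) dt].
Using ∫ e^(-2·t) dt = -e^(-2·t)/2, the numerator is 1/2 - e^(-8/5)/2 and the denominator is 1/2.
Evaluating gives P = 0.7981.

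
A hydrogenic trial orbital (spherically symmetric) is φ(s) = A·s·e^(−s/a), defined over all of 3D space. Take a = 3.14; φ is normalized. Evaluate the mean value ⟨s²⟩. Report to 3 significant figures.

⟨s^2⟩ ≈ 73.9

The expectation value is the |φ|²-weighted average of s^2: ∫ s^2|φ|² 4πs² ds.
The ratio of the moment integral to the normalization integral gives ⟨s²⟩ = 15·a^2/2.
Putting a = 3.14 gives 73.95.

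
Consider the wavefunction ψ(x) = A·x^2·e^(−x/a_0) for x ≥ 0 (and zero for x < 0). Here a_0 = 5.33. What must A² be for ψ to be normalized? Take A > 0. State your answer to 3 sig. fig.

We need A² ∫|f|² dx = 1, taking the integral from 0 to ∞.
The integral (without the A² prefactor) comes out to 3·a_0^5/4.
So A² = (3·a_0^5/4)^(−1).
Substituting a_0 = 5.33 gives A² = 0.0003100, so A = 0.01761.

A^2 ≈ 0.000310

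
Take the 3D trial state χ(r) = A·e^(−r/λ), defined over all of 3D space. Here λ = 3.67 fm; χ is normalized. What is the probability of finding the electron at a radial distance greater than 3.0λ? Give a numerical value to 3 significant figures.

P = ∫ |χ|² 4πr² dr over r > 3.0λ.
Normalization gives A² = 1/(π·λ^3).
Substituting u = r/λ, A², 4π and the length scale all cancel in the ratio: P = ∫_{3.0}^{∞} u^2·e^(-2·u) du / ∫_{0}^{∞} u^2·e^(-2·u) du.
With ∫ u^2·e^(-2·u) du = -(2·u^2 + 2·u + 1)·e^(-2·u)/4 + C, the region integral is 25·e^(-6)/4 and the full one is 1/4.
The region integral divided by the full integral gives P = 0.06197.

P ≈ 0.0620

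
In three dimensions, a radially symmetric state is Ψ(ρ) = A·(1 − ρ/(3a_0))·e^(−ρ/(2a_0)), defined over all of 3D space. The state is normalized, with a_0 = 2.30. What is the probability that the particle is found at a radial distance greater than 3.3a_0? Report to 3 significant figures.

P ≈ 0.647

Integrate the radial probability density 4πρ²|Ψ|² over ρ > 3.3a_0.
The full normalization integral is A²·[8·π·a_0^3/3] = 1, fixing A².
In terms of u = ρ/a_0 (A², 4π and the length scale all cancel between numerator and denominator), P = [∫_{3.3}^{∞} u^2·(1 - u/3)^2·e^(-u) du] / [∫_{0}^{∞} u^2·(1 - u/3)^2·e^(-u) du].
Using ∫ u^2·(1 - u/3)^2·e^(-u) du = (-u^4 + 2·u^3 - 3·u^2 - 6·u - 6)·e^(-u)/9, the numerator is ≈ 0.43107 and the denominator is 2/3.
The region integral divided by the full integral gives P = 0.6466.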